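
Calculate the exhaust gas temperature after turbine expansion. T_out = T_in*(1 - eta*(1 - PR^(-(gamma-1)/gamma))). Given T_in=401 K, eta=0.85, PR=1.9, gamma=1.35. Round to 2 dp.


T_out = T_in * (1 - eta * (1 - PR^(-(gamma-1)/gamma)))
Exponent = -(1.35-1)/1.35 = -0.25925926
PR^exp = 1.9^(-0.25925926) = 0.84670193
Factor = 1 - 0.85*(1 - 0.84670193) = 0.86969664
T_out = 401 * 0.86969664 = 348.75 K


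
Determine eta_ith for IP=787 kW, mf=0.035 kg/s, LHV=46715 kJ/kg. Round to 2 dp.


eta_ith = (IP / (mf * LHV)) * 100
Denominator = 0.035 * 46715 = 1635.0250 kW
eta_ith = (787 / 1635.0250) * 100 = 48.13%


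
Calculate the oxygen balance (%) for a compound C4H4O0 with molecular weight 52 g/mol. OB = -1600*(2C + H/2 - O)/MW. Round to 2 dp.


OB = -1600 * (2C + H/2 - O) / MW
Inner = 2*4 + 4/2 - 0 = 10.00
OB = -1600 * 10.00 / 52 = -307.69%


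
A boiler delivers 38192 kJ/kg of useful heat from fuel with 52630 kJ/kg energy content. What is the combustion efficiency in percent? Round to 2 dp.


Efficiency = (Q_useful / Q_fuel) * 100
Efficiency = (38192 / 52630) * 100
Efficiency = 0.7257 * 100 = 72.57%


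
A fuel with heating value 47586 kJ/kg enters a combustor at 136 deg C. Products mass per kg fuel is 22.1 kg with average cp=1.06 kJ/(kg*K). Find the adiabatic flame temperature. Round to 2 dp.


T_ad = T_in + Hc / (m_p * cp)
Denominator = 22.1 * 1.06 = 23.4260
Temperature rise = 47586 / 23.4260 = 2031.33 K
T_ad = 136 + 2031.33 = 2167.33 deg C


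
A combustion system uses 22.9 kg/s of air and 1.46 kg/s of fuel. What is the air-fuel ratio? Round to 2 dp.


AFR = m_air / m_fuel
AFR = 22.9 / 1.46 = 15.68


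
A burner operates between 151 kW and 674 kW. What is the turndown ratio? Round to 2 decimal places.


TDR = Q_max / Q_min
TDR = 674 / 151 = 4.46


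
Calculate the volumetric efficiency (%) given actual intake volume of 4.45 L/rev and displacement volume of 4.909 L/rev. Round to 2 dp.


eta_v = (V_actual / V_disp) * 100
Ratio = 4.45 / 4.909 = 0.9065
eta_v = 0.9065 * 100 = 90.65%


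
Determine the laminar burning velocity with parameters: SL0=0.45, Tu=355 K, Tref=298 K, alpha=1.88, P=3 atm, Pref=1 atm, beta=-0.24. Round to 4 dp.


SL = SL0 * (Tu/Tref)^alpha * (P/Pref)^beta
T ratio = 355/298 = 1.19127517
(T ratio)^alpha = 1.19127517^1.88 = 1.389641
(P/Pref)^beta = 3^(-0.24) = 0.768229
SL = 0.45 * 1.389641 * 0.768229 = 0.4804 m/s


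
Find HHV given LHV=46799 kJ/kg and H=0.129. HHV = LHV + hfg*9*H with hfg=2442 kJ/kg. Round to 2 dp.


HHV = LHV + hfg * 9 * H
Water addition = 2442 * 9 * 0.129 = 2835.162 kJ/kg
HHV = 46799 + 2835.162 = 49634.16 kJ/kg


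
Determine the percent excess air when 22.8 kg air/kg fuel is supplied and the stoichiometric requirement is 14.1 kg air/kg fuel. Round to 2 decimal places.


Excess air = actual - stoichiometric = 22.8 - 14.1 = 8.70 kg/kg fuel
Excess air % = (excess / stoich) * 100 = (8.70 / 14.1) * 100 = 61.70%


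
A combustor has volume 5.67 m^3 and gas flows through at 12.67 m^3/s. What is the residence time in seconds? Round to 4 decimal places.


tau = V / Q_flow
tau = 5.67 / 12.67 = 0.4475 s


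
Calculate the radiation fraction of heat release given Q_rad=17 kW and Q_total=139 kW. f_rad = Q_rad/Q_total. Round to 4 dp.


f_rad = Q_rad / Q_total
f_rad = 17 / 139 = 0.1223


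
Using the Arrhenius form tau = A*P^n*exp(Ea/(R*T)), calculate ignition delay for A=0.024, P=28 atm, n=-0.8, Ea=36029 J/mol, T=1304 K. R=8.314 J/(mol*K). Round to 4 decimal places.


tau = A * P^n * exp(Ea/(R*T))
P^n = 28^(-0.8) = 0.06954623
Ea/(R*T) = 36029/(8.314*1304) = 3.323262
exp(Ea/(R*T)) = 27.750729
tau = 0.024 * 0.06954623 * 27.750729 = 0.0463 ms


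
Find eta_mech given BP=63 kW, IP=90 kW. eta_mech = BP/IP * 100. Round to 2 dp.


eta_mech = (BP / IP) * 100
Ratio = 63 / 90 = 0.7000
eta_mech = 0.7000 * 100 = 70.00%


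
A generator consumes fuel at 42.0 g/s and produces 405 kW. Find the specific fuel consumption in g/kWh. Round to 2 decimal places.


SFC = (mf / BP) * 3600
Rate = 42.0 / 405 = 0.103704 g/(s*kW)
SFC = 0.103704 * 3600 = 373.33 g/kWh


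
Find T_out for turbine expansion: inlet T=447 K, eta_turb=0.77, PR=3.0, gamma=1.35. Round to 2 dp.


T_out = T_in * (1 - eta * (1 - PR^(-(gamma-1)/gamma)))
Exponent = -(1.35-1)/1.35 = -0.25925926
PR^exp = 3.0^(-0.25925926) = 0.75214556
Factor = 1 - 0.77*(1 - 0.75214556) = 0.80915208
T_out = 447 * 0.80915208 = 361.69 K


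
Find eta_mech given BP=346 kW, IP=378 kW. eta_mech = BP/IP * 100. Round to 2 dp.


eta_mech = (BP / IP) * 100
Ratio = 346 / 378 = 0.9153
eta_mech = 0.9153 * 100 = 91.53%


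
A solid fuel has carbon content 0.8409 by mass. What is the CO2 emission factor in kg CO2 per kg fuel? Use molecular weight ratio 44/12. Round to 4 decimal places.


EF = C_frac * (M_CO2 / M_C)
EF = 0.8409 * (44/12)
EF = 0.8409 * 3.666667 = 3.0833 kg_CO2/kg_fuel


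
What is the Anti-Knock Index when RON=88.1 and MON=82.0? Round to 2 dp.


AKI = (RON + MON) / 2
AKI = (88.1 + 82.0) / 2
AKI = 170.1 / 2 = 85.05


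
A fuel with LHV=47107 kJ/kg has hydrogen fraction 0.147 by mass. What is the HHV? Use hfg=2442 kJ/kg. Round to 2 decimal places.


HHV = LHV + hfg * 9 * H
Water addition = 2442 * 9 * 0.147 = 3230.766 kJ/kg
HHV = 47107 + 3230.766 = 50337.77 kJ/kg


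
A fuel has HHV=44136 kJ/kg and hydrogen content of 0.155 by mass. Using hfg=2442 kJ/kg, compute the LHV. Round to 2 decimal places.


LHV = HHV - hfg * 9 * H
Water correction = 2442 * 9 * 0.155 = 3406.590 kJ/kg
LHV = 44136 - 3406.590 = 40729.41 kJ/kg


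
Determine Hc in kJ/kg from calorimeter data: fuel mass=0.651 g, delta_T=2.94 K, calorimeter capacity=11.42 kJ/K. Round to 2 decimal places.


Hc = C_cal * delta_T / m_fuel
Q_released = 11.42 * 2.94 = 33.5748 kJ
m_fuel = 0.651 g = 0.651/1000 kg = 0.000651 kg
Hc = 33.5748 / 0.000651 = 51574.19 kJ/kg


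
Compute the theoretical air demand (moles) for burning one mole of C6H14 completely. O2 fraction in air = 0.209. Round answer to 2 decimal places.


Balanced combustion: C6H14 + 9.5 O2 -> 6 CO2 + 7 H2O
O2 needed = C + H/4 = 6 + 14/4 = 9.50 moles
Air moles = O2 / 0.209 = 9.50 / 0.209 = 45.45 moles air


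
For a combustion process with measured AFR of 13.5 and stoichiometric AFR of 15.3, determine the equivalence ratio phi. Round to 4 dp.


phi = AFR_stoich / AFR_actual
phi = 15.3 / 13.5 = 1.1333


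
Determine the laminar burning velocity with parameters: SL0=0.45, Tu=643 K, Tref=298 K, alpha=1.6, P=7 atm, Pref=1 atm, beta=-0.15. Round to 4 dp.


SL = SL0 * (Tu/Tref)^alpha * (P/Pref)^beta
T ratio = 643/298 = 2.15771812
(T ratio)^alpha = 2.15771812^1.6 = 3.422879
(P/Pref)^beta = 7^(-0.15) = 0.746853
SL = 0.45 * 3.422879 * 0.746853 = 1.1504 m/s


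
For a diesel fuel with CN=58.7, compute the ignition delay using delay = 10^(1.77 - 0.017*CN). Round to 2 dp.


delay = 10^(1.77 - 0.017*CN)
Exponent = 1.77 - 0.017*58.7 = 0.7721
delay = 10^0.7721 = 5.92 ms


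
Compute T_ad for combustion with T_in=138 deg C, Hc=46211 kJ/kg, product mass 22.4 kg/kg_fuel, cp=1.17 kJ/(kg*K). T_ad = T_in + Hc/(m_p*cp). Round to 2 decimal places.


T_ad = T_in + Hc / (m_p * cp)
Denominator = 22.4 * 1.17 = 26.2080
Temperature rise = 46211 / 26.2080 = 1763.24 K
T_ad = 138 + 1763.24 = 1901.24 deg C


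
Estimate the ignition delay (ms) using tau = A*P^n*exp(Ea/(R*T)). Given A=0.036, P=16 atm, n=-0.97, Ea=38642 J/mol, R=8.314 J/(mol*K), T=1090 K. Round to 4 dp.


tau = A * P^n * exp(Ea/(R*T))
P^n = 16^(-0.97) = 0.06792093
Ea/(R*T) = 38642/(8.314*1090) = 4.264058
exp(Ea/(R*T)) = 71.097897
tau = 0.036 * 0.06792093 * 71.097897 = 0.1738 ms


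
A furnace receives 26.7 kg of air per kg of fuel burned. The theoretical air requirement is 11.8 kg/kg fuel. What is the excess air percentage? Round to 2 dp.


Excess air = actual - stoichiometric = 26.7 - 11.8 = 14.90 kg/kg fuel
Excess air % = (excess / stoich) * 100 = (14.90 / 11.8) * 100 = 126.27%


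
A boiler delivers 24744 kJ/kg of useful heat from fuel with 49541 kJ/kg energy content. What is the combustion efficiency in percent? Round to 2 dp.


Efficiency = (Q_useful / Q_fuel) * 100
Efficiency = (24744 / 49541) * 100
Efficiency = 0.4995 * 100 = 49.95%


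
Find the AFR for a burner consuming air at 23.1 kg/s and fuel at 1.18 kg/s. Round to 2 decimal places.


AFR = m_air / m_fuel
AFR = 23.1 / 1.18 = 19.58


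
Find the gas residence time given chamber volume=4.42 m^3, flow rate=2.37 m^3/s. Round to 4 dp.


tau = V / Q_flow
tau = 4.42 / 2.37 = 1.8650 s


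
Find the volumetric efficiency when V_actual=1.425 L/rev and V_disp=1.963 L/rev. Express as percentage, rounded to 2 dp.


eta_v = (V_actual / V_disp) * 100
Ratio = 1.425 / 1.963 = 0.7259
eta_v = 0.7259 * 100 = 72.59%


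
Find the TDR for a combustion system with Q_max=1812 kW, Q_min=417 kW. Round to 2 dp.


TDR = Q_max / Q_min
TDR = 1812 / 417 = 4.35


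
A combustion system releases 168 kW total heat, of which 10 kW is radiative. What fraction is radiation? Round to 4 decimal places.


f_rad = Q_rad / Q_total
f_rad = 10 / 168 = 0.0595


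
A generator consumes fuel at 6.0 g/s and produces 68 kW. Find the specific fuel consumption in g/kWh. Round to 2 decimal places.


SFC = (mf / BP) * 3600
Rate = 6.0 / 68 = 0.088235 g/(s*kW)
SFC = 0.088235 * 3600 = 317.65 g/kWh


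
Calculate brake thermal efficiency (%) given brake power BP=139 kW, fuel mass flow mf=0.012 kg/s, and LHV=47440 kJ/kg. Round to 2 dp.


eta_BTE = (BP / (mf * LHV)) * 100
Denominator = 0.012 * 47440 = 569.2800 kW
eta_BTE = (139 / 569.2800) * 100 = 24.42%


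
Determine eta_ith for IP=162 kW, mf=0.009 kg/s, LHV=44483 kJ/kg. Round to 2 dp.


eta_ith = (IP / (mf * LHV)) * 100
Denominator = 0.009 * 44483 = 400.3470 kW
eta_ith = (162 / 400.3470) * 100 = 40.46%


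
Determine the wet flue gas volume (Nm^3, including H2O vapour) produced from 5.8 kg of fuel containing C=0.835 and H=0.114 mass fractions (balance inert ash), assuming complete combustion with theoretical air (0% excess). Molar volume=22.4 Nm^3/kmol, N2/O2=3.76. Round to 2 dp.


Per kg fuel: CO2 = (C/12 kmol)*22.4 = (0.835/12)*22.4 = 1.55867 Nm^3
Per kg fuel: H2O = (H/2 kmol)*22.4 = (0.114/2)*22.4 = 1.27680 Nm^3
O2 needed per kg fuel = C/12 + H/4 = 0.835/12 + 0.114/4 = 0.09808333 kmol
Per kg fuel: N2 = O2*3.76*22.4 = 0.09808333*3.76*22.4 = 8.26097 Nm^3
Total per kg = 1.55867 + 1.27680 + 8.26097 = 11.09644 Nm^3
Total = 11.09644 * 5.8 = 64.36 Nm^3


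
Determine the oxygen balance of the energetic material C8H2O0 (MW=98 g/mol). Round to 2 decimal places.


OB = -1600 * (2C + H/2 - O) / MW
Inner = 2*8 + 2/2 - 0 = 17.00
OB = -1600 * 17.00 / 98 = -277.55%


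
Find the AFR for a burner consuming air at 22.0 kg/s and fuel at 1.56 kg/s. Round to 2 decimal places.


AFR = m_air / m_fuel
AFR = 22.0 / 1.56 = 14.10


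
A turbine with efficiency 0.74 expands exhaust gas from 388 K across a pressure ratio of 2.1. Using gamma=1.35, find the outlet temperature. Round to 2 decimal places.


T_out = T_in * (1 - eta * (1 - PR^(-(gamma-1)/gamma)))
Exponent = -(1.35-1)/1.35 = -0.25925926
PR^exp = 2.1^(-0.25925926) = 0.82501466
Factor = 1 - 0.74*(1 - 0.82501466) = 0.87051085
T_out = 388 * 0.87051085 = 337.76 K


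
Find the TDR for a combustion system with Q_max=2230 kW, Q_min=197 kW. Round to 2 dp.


TDR = Q_max / Q_min
TDR = 2230 / 197 = 11.32


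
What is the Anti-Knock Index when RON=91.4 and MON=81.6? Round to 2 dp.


AKI = (RON + MON) / 2
AKI = (91.4 + 81.6) / 2
AKI = 173.0 / 2 = 86.50


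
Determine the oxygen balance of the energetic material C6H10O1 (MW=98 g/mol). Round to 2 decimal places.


OB = -1600 * (2C + H/2 - O) / MW
Inner = 2*6 + 10/2 - 1 = 16.00
OB = -1600 * 16.00 / 98 = -261.22%


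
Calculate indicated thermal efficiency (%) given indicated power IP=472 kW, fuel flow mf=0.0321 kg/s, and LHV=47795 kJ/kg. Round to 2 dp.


eta_ith = (IP / (mf * LHV)) * 100
Denominator = 0.0321 * 47795 = 1534.2195 kW
eta_ith = (472 / 1534.2195) * 100 = 30.76%


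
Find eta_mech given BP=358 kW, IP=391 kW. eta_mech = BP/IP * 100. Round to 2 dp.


eta_mech = (BP / IP) * 100
Ratio = 358 / 391 = 0.9156
eta_mech = 0.9156 * 100 = 91.56%


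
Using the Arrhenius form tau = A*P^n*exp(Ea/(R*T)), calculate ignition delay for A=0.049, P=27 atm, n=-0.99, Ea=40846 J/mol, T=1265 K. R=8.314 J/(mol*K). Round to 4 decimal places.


tau = A * P^n * exp(Ea/(R*T))
P^n = 27^(-0.99) = 0.03827806
Ea/(R*T) = 40846/(8.314*1265) = 3.883730
exp(Ea/(R*T)) = 48.605156
tau = 0.049 * 0.03827806 * 48.605156 = 0.0912 ms


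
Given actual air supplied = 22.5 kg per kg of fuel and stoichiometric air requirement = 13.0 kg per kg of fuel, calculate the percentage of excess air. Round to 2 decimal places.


Excess air = actual - stoichiometric = 22.5 - 13.0 = 9.50 kg/kg fuel
Excess air % = (excess / stoich) * 100 = (9.50 / 13.0) * 100 = 73.08%


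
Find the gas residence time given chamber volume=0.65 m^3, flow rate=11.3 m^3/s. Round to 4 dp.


tau = V / Q_flow
tau = 0.65 / 11.3 = 0.0575 s


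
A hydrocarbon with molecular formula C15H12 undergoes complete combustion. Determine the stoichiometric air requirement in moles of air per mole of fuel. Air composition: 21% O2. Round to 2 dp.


Balanced combustion: C15H12 + 18 O2 -> 15 CO2 + 6 H2O
O2 needed = C + H/4 = 15 + 12/4 = 18.00 moles
Air moles = O2 / 0.21 = 18.00 / 0.21 = 85.71 moles air


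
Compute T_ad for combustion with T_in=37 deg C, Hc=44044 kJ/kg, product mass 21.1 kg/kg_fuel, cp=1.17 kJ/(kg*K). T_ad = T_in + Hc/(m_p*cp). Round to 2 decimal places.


T_ad = T_in + Hc / (m_p * cp)
Denominator = 21.1 * 1.17 = 24.6870
Temperature rise = 44044 / 24.6870 = 1784.10 K
T_ad = 37 + 1784.10 = 1821.10 deg C


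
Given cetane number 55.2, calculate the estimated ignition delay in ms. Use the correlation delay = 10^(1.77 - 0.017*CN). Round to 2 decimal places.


delay = 10^(1.77 - 0.017*CN)
Exponent = 1.77 - 0.017*55.2 = 0.8316
delay = 10^0.8316 = 6.79 ms


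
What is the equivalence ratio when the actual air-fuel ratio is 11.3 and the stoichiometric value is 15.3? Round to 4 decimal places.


phi = AFR_stoich / AFR_actual
phi = 15.3 / 11.3 = 1.3540


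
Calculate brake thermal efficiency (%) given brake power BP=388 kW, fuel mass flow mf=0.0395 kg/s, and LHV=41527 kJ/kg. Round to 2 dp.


eta_BTE = (BP / (mf * LHV)) * 100
Denominator = 0.0395 * 41527 = 1640.3165 kW
eta_BTE = (388 / 1640.3165) * 100 = 23.65%


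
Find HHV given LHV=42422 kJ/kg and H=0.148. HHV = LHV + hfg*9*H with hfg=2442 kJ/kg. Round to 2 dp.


HHV = LHV + hfg * 9 * H
Water addition = 2442 * 9 * 0.148 = 3252.744 kJ/kg
HHV = 42422 + 3252.744 = 45674.74 kJ/kg


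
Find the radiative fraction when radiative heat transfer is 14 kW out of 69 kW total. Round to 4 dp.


f_rad = Q_rad / Q_total
f_rad = 14 / 69 = 0.2029


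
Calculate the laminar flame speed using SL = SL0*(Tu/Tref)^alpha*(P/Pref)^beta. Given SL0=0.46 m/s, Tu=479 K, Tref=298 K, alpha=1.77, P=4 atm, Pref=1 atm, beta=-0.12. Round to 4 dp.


SL = SL0 * (Tu/Tref)^alpha * (P/Pref)^beta
T ratio = 479/298 = 1.60738255
(T ratio)^alpha = 1.60738255^1.77 = 2.316493
(P/Pref)^beta = 4^(-0.12) = 0.846745
SL = 0.46 * 2.316493 * 0.846745 = 0.9023 m/s


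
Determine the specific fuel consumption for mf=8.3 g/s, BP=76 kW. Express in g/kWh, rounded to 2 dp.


SFC = (mf / BP) * 3600
Rate = 8.3 / 76 = 0.109211 g/(s*kW)
SFC = 0.109211 * 3600 = 393.16 g/kWh


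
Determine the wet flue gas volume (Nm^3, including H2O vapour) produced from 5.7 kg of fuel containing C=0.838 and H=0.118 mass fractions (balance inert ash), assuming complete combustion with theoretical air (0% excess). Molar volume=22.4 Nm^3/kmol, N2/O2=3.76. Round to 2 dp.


Per kg fuel: CO2 = (C/12 kmol)*22.4 = (0.838/12)*22.4 = 1.56427 Nm^3
Per kg fuel: H2O = (H/2 kmol)*22.4 = (0.118/2)*22.4 = 1.32160 Nm^3
O2 needed per kg fuel = C/12 + H/4 = 0.838/12 + 0.118/4 = 0.09933333 kmol
Per kg fuel: N2 = O2*3.76*22.4 = 0.09933333*3.76*22.4 = 8.36625 Nm^3
Total per kg = 1.56427 + 1.32160 + 8.36625 = 11.25212 Nm^3
Total = 11.25212 * 5.7 = 64.14 Nm^3


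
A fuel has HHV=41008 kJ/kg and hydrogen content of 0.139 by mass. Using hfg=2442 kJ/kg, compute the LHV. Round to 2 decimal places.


LHV = HHV - hfg * 9 * H
Water correction = 2442 * 9 * 0.139 = 3054.942 kJ/kg
LHV = 41008 - 3054.942 = 37953.06 kJ/kg


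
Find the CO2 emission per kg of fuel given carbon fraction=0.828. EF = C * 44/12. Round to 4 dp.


EF = C_frac * (M_CO2 / M_C)
EF = 0.828 * (44/12)
EF = 0.828 * 3.666667 = 3.0360 kg_CO2/kg_fuel


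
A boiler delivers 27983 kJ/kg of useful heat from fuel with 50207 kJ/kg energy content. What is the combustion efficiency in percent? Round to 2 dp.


Efficiency = (Q_useful / Q_fuel) * 100
Efficiency = (27983 / 50207) * 100
Efficiency = 0.5574 * 100 = 55.74%


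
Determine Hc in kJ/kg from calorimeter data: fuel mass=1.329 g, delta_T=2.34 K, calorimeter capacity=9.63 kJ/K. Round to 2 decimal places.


Hc = C_cal * delta_T / m_fuel
Q_released = 9.63 * 2.34 = 22.5342 kJ
m_fuel = 1.329 g = 1.329/1000 kg = 0.001329 kg
Hc = 22.5342 / 0.001329 = 16955.76 kJ/kg


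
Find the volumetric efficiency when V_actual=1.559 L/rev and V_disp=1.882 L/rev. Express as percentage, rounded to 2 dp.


eta_v = (V_actual / V_disp) * 100
Ratio = 1.559 / 1.882 = 0.8284
eta_v = 0.8284 * 100 = 82.84%


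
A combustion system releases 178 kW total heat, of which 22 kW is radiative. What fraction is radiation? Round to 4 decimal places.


f_rad = Q_rad / Q_total
f_rad = 22 / 178 = 0.1236


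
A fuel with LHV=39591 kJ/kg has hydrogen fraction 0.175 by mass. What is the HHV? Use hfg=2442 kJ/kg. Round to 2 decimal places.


HHV = LHV + hfg * 9 * H
Water addition = 2442 * 9 * 0.175 = 3846.150 kJ/kg
HHV = 39591 + 3846.150 = 43437.15 kJ/kg


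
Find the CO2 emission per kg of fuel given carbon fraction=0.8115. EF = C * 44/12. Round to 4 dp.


EF = C_frac * (M_CO2 / M_C)
EF = 0.8115 * (44/12)
EF = 0.8115 * 3.666667 = 2.9755 kg_CO2/kg_fuel


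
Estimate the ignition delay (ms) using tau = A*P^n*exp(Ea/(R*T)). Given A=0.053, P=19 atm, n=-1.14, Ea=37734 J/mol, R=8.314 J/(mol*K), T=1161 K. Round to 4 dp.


tau = A * P^n * exp(Ea/(R*T))
P^n = 19^(-1.14) = 0.03485145
Ea/(R*T) = 37734/(8.314*1161) = 3.909224
exp(Ea/(R*T)) = 49.860267
tau = 0.053 * 0.03485145 * 49.860267 = 0.0921 ms


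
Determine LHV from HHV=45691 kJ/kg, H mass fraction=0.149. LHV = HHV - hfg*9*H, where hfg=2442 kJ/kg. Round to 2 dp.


LHV = HHV - hfg * 9 * H
Water correction = 2442 * 9 * 0.149 = 3274.722 kJ/kg
LHV = 45691 - 3274.722 = 42416.28 kJ/kg


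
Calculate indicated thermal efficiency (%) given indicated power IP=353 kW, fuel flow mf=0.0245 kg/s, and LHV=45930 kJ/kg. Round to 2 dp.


eta_ith = (IP / (mf * LHV)) * 100
Denominator = 0.0245 * 45930 = 1125.2850 kW
eta_ith = (353 / 1125.2850) * 100 = 31.37%


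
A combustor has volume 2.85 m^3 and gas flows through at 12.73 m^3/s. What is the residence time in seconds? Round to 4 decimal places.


tau = V / Q_flow
tau = 2.85 / 12.73 = 0.2239 s


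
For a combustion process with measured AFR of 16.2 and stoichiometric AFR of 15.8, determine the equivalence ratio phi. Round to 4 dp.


phi = AFR_stoich / AFR_actual
phi = 15.8 / 16.2 = 0.9753


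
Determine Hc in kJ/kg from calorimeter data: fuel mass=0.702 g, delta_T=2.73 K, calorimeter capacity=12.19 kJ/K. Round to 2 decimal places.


Hc = C_cal * delta_T / m_fuel
Q_released = 12.19 * 2.73 = 33.2787 kJ
m_fuel = 0.702 g = 0.702/1000 kg = 0.000702 kg
Hc = 33.2787 / 0.000702 = 47405.56 kJ/kg


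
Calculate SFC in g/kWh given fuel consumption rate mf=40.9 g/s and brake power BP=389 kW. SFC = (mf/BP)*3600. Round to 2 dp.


SFC = (mf / BP) * 3600
Rate = 40.9 / 389 = 0.105141 g/(s*kW)
SFC = 0.105141 * 3600 = 378.51 g/kWh


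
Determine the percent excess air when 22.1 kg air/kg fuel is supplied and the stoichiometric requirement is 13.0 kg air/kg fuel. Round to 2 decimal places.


Excess air = actual - stoichiometric = 22.1 - 13.0 = 9.10 kg/kg fuel
Excess air % = (excess / stoich) * 100 = (9.10 / 13.0) * 100 = 70.00%


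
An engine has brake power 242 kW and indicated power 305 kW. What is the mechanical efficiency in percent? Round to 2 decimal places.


eta_mech = (BP / IP) * 100
Ratio = 242 / 305 = 0.7934
eta_mech = 0.7934 * 100 = 79.34%


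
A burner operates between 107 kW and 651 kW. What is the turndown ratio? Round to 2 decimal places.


TDR = Q_max / Q_min
TDR = 651 / 107 = 6.08


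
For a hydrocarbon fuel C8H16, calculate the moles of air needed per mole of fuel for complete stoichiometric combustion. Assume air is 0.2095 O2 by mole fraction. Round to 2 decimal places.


Balanced combustion: C8H16 + 12 O2 -> 8 CO2 + 8 H2O
O2 needed = C + H/4 = 8 + 16/4 = 12.00 moles
Air moles = O2 / 0.2095 = 12.00 / 0.2095 = 57.28 moles air


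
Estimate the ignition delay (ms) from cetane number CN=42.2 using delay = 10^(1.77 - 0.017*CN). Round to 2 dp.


delay = 10^(1.77 - 0.017*CN)
Exponent = 1.77 - 0.017*42.2 = 1.0526
delay = 10^1.0526 = 11.29 ms


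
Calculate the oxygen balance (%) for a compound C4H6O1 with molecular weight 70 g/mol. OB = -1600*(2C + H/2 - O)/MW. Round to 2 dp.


OB = -1600 * (2C + H/2 - O) / MW
Inner = 2*4 + 6/2 - 1 = 10.00
OB = -1600 * 10.00 / 70 = -228.57%


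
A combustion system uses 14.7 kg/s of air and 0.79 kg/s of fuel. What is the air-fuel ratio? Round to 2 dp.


AFR = m_air / m_fuel
AFR = 14.7 / 0.79 = 18.61


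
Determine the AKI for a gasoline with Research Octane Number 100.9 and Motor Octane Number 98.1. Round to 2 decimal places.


AKI = (RON + MON) / 2
AKI = (100.9 + 98.1) / 2
AKI = 199.0 / 2 = 99.50


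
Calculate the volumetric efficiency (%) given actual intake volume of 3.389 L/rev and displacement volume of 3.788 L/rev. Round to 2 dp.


eta_v = (V_actual / V_disp) * 100
Ratio = 3.389 / 3.788 = 0.8947
eta_v = 0.8947 * 100 = 89.47%


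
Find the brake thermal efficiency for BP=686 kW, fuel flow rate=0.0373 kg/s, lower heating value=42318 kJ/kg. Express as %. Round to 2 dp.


eta_BTE = (BP / (mf * LHV)) * 100
Denominator = 0.0373 * 42318 = 1578.4614 kW
eta_BTE = (686 / 1578.4614) * 100 = 43.46%


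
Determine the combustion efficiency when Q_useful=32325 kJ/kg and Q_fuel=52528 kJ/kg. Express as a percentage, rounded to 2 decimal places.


Efficiency = (Q_useful / Q_fuel) * 100
Efficiency = (32325 / 52528) * 100
Efficiency = 0.6154 * 100 = 61.54%


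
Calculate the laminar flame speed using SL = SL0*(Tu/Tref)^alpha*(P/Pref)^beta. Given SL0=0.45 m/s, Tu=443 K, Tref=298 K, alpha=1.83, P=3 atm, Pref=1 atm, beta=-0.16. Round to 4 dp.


SL = SL0 * (Tu/Tref)^alpha * (P/Pref)^beta
T ratio = 443/298 = 1.48657718
(T ratio)^alpha = 1.48657718^1.83 = 2.065870
(P/Pref)^beta = 3^(-0.16) = 0.838804
SL = 0.45 * 2.065870 * 0.838804 = 0.7798 m/s


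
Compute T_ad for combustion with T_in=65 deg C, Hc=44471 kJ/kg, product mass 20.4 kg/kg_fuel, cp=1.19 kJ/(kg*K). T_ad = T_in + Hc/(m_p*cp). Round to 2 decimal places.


T_ad = T_in + Hc / (m_p * cp)
Denominator = 20.4 * 1.19 = 24.2760
Temperature rise = 44471 / 24.2760 = 1831.89 K
T_ad = 65 + 1831.89 = 1896.89 deg C


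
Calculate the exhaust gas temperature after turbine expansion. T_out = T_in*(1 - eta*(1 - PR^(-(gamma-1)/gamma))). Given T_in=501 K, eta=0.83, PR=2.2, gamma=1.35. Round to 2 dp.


T_out = T_in * (1 - eta * (1 - PR^(-(gamma-1)/gamma)))
Exponent = -(1.35-1)/1.35 = -0.25925926
PR^exp = 2.2^(-0.25925926) = 0.81512413
Factor = 1 - 0.83*(1 - 0.81512413) = 0.84655303
T_out = 501 * 0.84655303 = 424.12 K


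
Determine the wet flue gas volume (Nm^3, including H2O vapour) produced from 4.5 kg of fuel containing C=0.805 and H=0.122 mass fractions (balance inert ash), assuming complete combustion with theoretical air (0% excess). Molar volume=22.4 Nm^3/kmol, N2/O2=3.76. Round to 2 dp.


Per kg fuel: CO2 = (C/12 kmol)*22.4 = (0.805/12)*22.4 = 1.50267 Nm^3
Per kg fuel: H2O = (H/2 kmol)*22.4 = (0.122/2)*22.4 = 1.36640 Nm^3
O2 needed per kg fuel = C/12 + H/4 = 0.805/12 + 0.122/4 = 0.09758333 kmol
Per kg fuel: N2 = O2*3.76*22.4 = 0.09758333*3.76*22.4 = 8.21886 Nm^3
Total per kg = 1.50267 + 1.36640 + 8.21886 = 11.08793 Nm^3
Total = 11.08793 * 4.5 = 49.90 Nm^3


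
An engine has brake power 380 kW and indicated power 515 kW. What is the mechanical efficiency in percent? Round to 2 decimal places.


eta_mech = (BP / IP) * 100
Ratio = 380 / 515 = 0.7379
eta_mech = 0.7379 * 100 = 73.79%


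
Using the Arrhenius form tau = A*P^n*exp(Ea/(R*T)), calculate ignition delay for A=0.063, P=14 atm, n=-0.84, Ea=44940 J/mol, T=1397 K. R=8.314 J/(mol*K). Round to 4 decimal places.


tau = A * P^n * exp(Ea/(R*T))
P^n = 14^(-0.84) = 0.10895633
Ea/(R*T) = 44940/(8.314*1397) = 3.869249
exp(Ea/(R*T)) = 47.906379
tau = 0.063 * 0.10895633 * 47.906379 = 0.3288 ms


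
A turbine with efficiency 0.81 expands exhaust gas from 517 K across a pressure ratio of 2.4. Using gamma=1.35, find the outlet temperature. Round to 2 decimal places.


T_out = T_in * (1 - eta * (1 - PR^(-(gamma-1)/gamma)))
Exponent = -(1.35-1)/1.35 = -0.25925926
PR^exp = 2.4^(-0.25925926) = 0.79694200
Factor = 1 - 0.81*(1 - 0.79694200) = 0.83552302
T_out = 517 * 0.83552302 = 431.97 K


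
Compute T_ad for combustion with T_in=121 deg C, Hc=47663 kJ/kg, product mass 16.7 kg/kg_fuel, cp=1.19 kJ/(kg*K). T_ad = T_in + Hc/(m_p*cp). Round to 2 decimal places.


T_ad = T_in + Hc / (m_p * cp)
Denominator = 16.7 * 1.19 = 19.8730
Temperature rise = 47663 / 19.8730 = 2398.38 K
T_ad = 121 + 2398.38 = 2519.38 deg C


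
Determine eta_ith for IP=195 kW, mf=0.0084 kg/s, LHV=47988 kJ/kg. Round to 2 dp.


eta_ith = (IP / (mf * LHV)) * 100
Denominator = 0.0084 * 47988 = 403.0992 kW
eta_ith = (195 / 403.0992) * 100 = 48.38%


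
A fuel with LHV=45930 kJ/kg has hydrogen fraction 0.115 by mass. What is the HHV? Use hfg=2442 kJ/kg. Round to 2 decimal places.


HHV = LHV + hfg * 9 * H
Water addition = 2442 * 9 * 0.115 = 2527.470 kJ/kg
HHV = 45930 + 2527.470 = 48457.47 kJ/kg


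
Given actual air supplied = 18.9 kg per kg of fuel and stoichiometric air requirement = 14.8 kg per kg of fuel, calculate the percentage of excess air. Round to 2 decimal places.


Excess air = actual - stoichiometric = 18.9 - 14.8 = 4.10 kg/kg fuel
Excess air % = (excess / stoich) * 100 = (4.10 / 14.8) * 100 = 27.70%


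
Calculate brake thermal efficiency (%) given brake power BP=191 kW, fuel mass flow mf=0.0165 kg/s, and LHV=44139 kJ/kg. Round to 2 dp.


eta_BTE = (BP / (mf * LHV)) * 100
Denominator = 0.0165 * 44139 = 728.2935 kW
eta_BTE = (191 / 728.2935) * 100 = 26.23%


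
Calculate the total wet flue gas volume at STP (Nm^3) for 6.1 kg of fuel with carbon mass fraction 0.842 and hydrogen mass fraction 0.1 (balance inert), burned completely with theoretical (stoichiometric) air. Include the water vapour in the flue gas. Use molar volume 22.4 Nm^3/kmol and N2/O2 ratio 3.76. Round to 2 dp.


Per kg fuel: CO2 = (C/12 kmol)*22.4 = (0.842/12)*22.4 = 1.57173 Nm^3
Per kg fuel: H2O = (H/2 kmol)*22.4 = (0.1/2)*22.4 = 1.12000 Nm^3
O2 needed per kg fuel = C/12 + H/4 = 0.842/12 + 0.1/4 = 0.09516667 kmol
Per kg fuel: N2 = O2*3.76*22.4 = 0.09516667*3.76*22.4 = 8.01532 Nm^3
Total per kg = 1.57173 + 1.12000 + 8.01532 = 10.70705 Nm^3
Total = 10.70705 * 6.1 = 65.31 Nm^3


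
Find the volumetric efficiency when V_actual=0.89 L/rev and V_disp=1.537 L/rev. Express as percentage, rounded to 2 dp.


eta_v = (V_actual / V_disp) * 100
Ratio = 0.89 / 1.537 = 0.5791
eta_v = 0.5791 * 100 = 57.91%


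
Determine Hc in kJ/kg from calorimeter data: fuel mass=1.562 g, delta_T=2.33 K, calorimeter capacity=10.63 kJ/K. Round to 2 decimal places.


Hc = C_cal * delta_T / m_fuel
Q_released = 10.63 * 2.33 = 24.7679 kJ
m_fuel = 1.562 g = 1.562/1000 kg = 0.001562 kg
Hc = 24.7679 / 0.001562 = 15856.53 kJ/kg


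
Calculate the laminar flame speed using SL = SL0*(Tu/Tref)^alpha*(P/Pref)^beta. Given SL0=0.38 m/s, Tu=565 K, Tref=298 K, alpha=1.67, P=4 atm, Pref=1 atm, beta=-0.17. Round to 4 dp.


SL = SL0 * (Tu/Tref)^alpha * (P/Pref)^beta
T ratio = 565/298 = 1.89597315
(T ratio)^alpha = 1.89597315^1.67 = 2.910581
(P/Pref)^beta = 4^(-0.17) = 0.790041
SL = 0.38 * 2.910581 * 0.790041 = 0.8738 m/s


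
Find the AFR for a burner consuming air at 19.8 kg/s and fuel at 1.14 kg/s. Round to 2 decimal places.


AFR = m_air / m_fuel
AFR = 19.8 / 1.14 = 17.37


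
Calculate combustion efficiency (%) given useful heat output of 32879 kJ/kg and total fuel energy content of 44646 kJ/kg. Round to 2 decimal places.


Efficiency = (Q_useful / Q_fuel) * 100
Efficiency = (32879 / 44646) * 100
Efficiency = 0.7364 * 100 = 73.64%


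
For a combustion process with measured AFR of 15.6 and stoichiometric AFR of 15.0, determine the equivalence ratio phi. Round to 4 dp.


phi = AFR_stoich / AFR_actual
phi = 15.0 / 15.6 = 0.9615


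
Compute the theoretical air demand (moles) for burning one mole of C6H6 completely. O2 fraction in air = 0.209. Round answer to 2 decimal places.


Balanced combustion: C6H6 + 7.5 O2 -> 6 CO2 + 3 H2O
O2 needed = C + H/4 = 6 + 6/4 = 7.50 moles
Air moles = O2 / 0.209 = 7.50 / 0.209 = 35.89 moles air


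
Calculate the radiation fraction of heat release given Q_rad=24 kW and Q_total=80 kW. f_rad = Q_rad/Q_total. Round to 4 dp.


f_rad = Q_rad / Q_total
f_rad = 24 / 80 = 0.3000


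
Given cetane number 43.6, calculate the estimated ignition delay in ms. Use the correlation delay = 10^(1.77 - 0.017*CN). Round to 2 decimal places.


delay = 10^(1.77 - 0.017*CN)
Exponent = 1.77 - 0.017*43.6 = 1.0288
delay = 10^1.0288 = 10.69 ms


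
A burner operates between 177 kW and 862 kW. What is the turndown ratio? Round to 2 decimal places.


TDR = Q_max / Q_min
TDR = 862 / 177 = 4.87


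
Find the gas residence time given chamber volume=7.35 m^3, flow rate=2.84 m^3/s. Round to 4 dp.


tau = V / Q_flow
tau = 7.35 / 2.84 = 2.5880 s


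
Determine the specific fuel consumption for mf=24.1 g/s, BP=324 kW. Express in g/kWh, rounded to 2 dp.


SFC = (mf / BP) * 3600
Rate = 24.1 / 324 = 0.074383 g/(s*kW)
SFC = 0.074383 * 3600 = 267.78 g/kWh


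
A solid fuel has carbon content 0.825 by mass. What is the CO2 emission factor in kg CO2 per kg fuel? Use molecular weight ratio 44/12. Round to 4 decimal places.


EF = C_frac * (M_CO2 / M_C)
EF = 0.825 * (44/12)
EF = 0.825 * 3.666667 = 3.0250 kg_CO2/kg_fuel


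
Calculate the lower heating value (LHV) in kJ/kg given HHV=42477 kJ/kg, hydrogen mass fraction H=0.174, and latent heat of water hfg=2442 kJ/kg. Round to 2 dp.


LHV = HHV - hfg * 9 * H
Water correction = 2442 * 9 * 0.174 = 3824.172 kJ/kg
LHV = 42477 - 3824.172 = 38652.83 kJ/kg


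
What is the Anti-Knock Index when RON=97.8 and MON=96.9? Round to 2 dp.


AKI = (RON + MON) / 2
AKI = (97.8 + 96.9) / 2
AKI = 194.7 / 2 = 97.35


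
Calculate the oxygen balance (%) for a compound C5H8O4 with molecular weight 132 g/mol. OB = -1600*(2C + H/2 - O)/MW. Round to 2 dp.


OB = -1600 * (2C + H/2 - O) / MW
Inner = 2*5 + 8/2 - 4 = 10.00
OB = -1600 * 10.00 / 132 = -121.21%


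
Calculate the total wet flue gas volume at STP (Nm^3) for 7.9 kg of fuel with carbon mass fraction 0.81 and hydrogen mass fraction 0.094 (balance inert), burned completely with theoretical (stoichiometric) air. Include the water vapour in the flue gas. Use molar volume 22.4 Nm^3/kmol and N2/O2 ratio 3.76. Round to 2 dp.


Per kg fuel: CO2 = (C/12 kmol)*22.4 = (0.81/12)*22.4 = 1.51200 Nm^3
Per kg fuel: H2O = (H/2 kmol)*22.4 = (0.094/2)*22.4 = 1.05280 Nm^3
O2 needed per kg fuel = C/12 + H/4 = 0.81/12 + 0.094/4 = 0.09100000 kmol
Per kg fuel: N2 = O2*3.76*22.4 = 0.09100000*3.76*22.4 = 7.66438 Nm^3
Total per kg = 1.51200 + 1.05280 + 7.66438 = 10.22918 Nm^3
Total = 10.22918 * 7.9 = 80.81 Nm^3


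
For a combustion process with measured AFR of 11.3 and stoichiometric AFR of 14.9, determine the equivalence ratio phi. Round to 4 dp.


phi = AFR_stoich / AFR_actual
phi = 14.9 / 11.3 = 1.3186


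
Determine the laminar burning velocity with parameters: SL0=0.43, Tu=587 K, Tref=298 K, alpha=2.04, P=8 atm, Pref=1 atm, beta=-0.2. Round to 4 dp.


SL = SL0 * (Tu/Tref)^alpha * (P/Pref)^beta
T ratio = 587/298 = 1.96979866
(T ratio)^alpha = 1.96979866^2.04 = 3.986764
(P/Pref)^beta = 8^(-0.2) = 0.659754
SL = 0.43 * 3.986764 * 0.659754 = 1.1310 m/s


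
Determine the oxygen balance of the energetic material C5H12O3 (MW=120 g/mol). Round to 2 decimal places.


OB = -1600 * (2C + H/2 - O) / MW
Inner = 2*5 + 12/2 - 3 = 13.00
OB = -1600 * 13.00 / 120 = -173.33%


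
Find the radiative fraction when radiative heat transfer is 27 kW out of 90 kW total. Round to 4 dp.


f_rad = Q_rad / Q_total
f_rad = 27 / 90 = 0.3000


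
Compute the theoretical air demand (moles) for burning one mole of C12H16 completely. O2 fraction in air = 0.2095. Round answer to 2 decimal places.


Balanced combustion: C12H16 + 16 O2 -> 12 CO2 + 8 H2O
O2 needed = C + H/4 = 12 + 16/4 = 16.00 moles
Air moles = O2 / 0.2095 = 16.00 / 0.2095 = 76.37 moles air


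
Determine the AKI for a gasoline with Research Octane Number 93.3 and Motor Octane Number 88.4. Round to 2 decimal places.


AKI = (RON + MON) / 2
AKI = (93.3 + 88.4) / 2
AKI = 181.7 / 2 = 90.85


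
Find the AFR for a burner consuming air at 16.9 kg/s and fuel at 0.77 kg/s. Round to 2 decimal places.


AFR = m_air / m_fuel
AFR = 16.9 / 0.77 = 21.95


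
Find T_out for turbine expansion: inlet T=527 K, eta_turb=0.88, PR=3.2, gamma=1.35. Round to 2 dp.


T_out = T_in * (1 - eta * (1 - PR^(-(gamma-1)/gamma)))
Exponent = -(1.35-1)/1.35 = -0.25925926
PR^exp = 3.2^(-0.25925926) = 0.73966521
Factor = 1 - 0.88*(1 - 0.73966521) = 0.77090538
T_out = 527 * 0.77090538 = 406.27 K


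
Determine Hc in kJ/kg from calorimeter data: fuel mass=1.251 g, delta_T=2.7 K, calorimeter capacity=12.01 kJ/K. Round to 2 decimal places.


Hc = C_cal * delta_T / m_fuel
Q_released = 12.01 * 2.7 = 32.4270 kJ
m_fuel = 1.251 g = 1.251/1000 kg = 0.001251 kg
Hc = 32.4270 / 0.001251 = 25920.86 kJ/kg


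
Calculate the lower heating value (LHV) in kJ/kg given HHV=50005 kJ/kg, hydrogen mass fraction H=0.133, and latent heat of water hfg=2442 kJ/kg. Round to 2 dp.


LHV = HHV - hfg * 9 * H
Water correction = 2442 * 9 * 0.133 = 2923.074 kJ/kg
LHV = 50005 - 2923.074 = 47081.93 kJ/kg


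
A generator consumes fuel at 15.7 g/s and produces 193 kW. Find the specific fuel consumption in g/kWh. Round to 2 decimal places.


SFC = (mf / BP) * 3600
Rate = 15.7 / 193 = 0.081347 g/(s*kW)
SFC = 0.081347 * 3600 = 292.85 g/kWh


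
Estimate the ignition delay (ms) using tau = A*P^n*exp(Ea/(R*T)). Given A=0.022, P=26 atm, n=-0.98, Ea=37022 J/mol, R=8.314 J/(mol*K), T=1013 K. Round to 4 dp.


tau = A * P^n * exp(Ea/(R*T))
P^n = 26^(-0.98) = 0.04105122
Ea/(R*T) = 37022/(8.314*1013) = 4.395825
exp(Ea/(R*T)) = 81.111534
tau = 0.022 * 0.04105122 * 81.111534 = 0.0733 ms


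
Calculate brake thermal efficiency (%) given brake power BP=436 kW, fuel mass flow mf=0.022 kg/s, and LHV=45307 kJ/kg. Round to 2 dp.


eta_BTE = (BP / (mf * LHV)) * 100
Denominator = 0.022 * 45307 = 996.7540 kW
eta_BTE = (436 / 996.7540) * 100 = 43.74%


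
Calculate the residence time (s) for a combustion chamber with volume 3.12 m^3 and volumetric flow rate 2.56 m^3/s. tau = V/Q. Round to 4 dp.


tau = V / Q_flow
tau = 3.12 / 2.56 = 1.2188 s


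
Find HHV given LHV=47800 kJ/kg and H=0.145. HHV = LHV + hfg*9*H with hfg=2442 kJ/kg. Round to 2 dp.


HHV = LHV + hfg * 9 * H
Water addition = 2442 * 9 * 0.145 = 3186.810 kJ/kg
HHV = 47800 + 3186.810 = 50986.81 kJ/kg


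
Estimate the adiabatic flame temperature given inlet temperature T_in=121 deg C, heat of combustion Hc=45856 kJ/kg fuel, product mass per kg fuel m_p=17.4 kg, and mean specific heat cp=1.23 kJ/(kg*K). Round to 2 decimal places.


T_ad = T_in + Hc / (m_p * cp)
Denominator = 17.4 * 1.23 = 21.4020
Temperature rise = 45856 / 21.4020 = 2142.60 K
T_ad = 121 + 2142.60 = 2263.60 deg C


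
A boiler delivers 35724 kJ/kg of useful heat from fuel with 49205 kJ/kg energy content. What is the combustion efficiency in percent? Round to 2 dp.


Efficiency = (Q_useful / Q_fuel) * 100
Efficiency = (35724 / 49205) * 100
Efficiency = 0.7260 * 100 = 72.60%


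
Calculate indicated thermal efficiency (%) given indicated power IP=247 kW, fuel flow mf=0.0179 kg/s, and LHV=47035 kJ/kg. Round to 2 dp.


eta_ith = (IP / (mf * LHV)) * 100
Denominator = 0.0179 * 47035 = 841.9265 kW
eta_ith = (247 / 841.9265) * 100 = 29.34%


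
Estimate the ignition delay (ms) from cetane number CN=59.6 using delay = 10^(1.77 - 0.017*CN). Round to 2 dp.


delay = 10^(1.77 - 0.017*CN)
Exponent = 1.77 - 0.017*59.6 = 0.7568
delay = 10^0.7568 = 5.71 ms


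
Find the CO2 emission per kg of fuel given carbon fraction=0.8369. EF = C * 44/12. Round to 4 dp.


EF = C_frac * (M_CO2 / M_C)
EF = 0.8369 * (44/12)
EF = 0.8369 * 3.666667 = 3.0686 kg_CO2/kg_fuel


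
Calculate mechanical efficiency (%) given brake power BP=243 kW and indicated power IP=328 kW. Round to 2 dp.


eta_mech = (BP / IP) * 100
Ratio = 243 / 328 = 0.7409
eta_mech = 0.7409 * 100 = 74.09%


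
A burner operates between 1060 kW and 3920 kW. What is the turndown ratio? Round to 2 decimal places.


TDR = Q_max / Q_min
TDR = 3920 / 1060 = 3.70


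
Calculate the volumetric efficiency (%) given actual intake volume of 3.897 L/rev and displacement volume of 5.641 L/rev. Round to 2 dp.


eta_v = (V_actual / V_disp) * 100
Ratio = 3.897 / 5.641 = 0.6908
eta_v = 0.6908 * 100 = 69.08%


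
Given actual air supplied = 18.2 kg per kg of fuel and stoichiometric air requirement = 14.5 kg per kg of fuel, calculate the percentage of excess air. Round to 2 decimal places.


Excess air = actual - stoichiometric = 18.2 - 14.5 = 3.70 kg/kg fuel
Excess air % = (excess / stoich) * 100 = (3.70 / 14.5) * 100 = 25.52%


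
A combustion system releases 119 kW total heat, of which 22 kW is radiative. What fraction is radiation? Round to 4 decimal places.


f_rad = Q_rad / Q_total
f_rad = 22 / 119 = 0.1849


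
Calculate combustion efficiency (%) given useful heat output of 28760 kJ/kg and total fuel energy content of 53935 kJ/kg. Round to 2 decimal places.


Efficiency = (Q_useful / Q_fuel) * 100
Efficiency = (28760 / 53935) * 100
Efficiency = 0.5332 * 100 = 53.32%


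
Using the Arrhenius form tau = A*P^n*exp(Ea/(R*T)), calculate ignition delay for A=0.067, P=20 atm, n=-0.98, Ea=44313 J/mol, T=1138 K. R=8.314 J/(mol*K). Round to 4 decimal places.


tau = A * P^n * exp(Ea/(R*T))
P^n = 20^(-0.98) = 0.05308730
Ea/(R*T) = 44313/(8.314*1138) = 4.683590
exp(Ea/(R*T)) = 108.157663
tau = 0.067 * 0.05308730 * 108.157663 = 0.3847 ms


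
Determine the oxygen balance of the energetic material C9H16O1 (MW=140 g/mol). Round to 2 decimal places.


OB = -1600 * (2C + H/2 - O) / MW
Inner = 2*9 + 16/2 - 1 = 25.00
OB = -1600 * 25.00 / 140 = -285.71%


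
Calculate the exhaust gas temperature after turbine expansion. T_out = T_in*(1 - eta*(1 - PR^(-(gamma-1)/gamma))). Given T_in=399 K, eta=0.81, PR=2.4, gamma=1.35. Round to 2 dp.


T_out = T_in * (1 - eta * (1 - PR^(-(gamma-1)/gamma)))
Exponent = -(1.35-1)/1.35 = -0.25925926
PR^exp = 2.4^(-0.25925926) = 0.79694200
Factor = 1 - 0.81*(1 - 0.79694200) = 0.83552302
T_out = 399 * 0.83552302 = 333.37 K


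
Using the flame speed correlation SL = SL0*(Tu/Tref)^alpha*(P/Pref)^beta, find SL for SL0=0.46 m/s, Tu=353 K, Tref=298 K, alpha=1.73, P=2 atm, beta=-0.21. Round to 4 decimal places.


SL = SL0 * (Tu/Tref)^alpha * (P/Pref)^beta
T ratio = 353/298 = 1.18456376
(T ratio)^alpha = 1.18456376^1.73 = 1.340467
(P/Pref)^beta = 2^(-0.21) = 0.864537
SL = 0.46 * 1.340467 * 0.864537 = 0.5331 m/s
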